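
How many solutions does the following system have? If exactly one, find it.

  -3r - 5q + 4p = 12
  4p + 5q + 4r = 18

Row-reduce:
R1 ← R1 / (4).
R2 ← R2 − 4·R1.
R2 ← R2 / (10).
R1 ← R1 + 5/4·R2.
Rank is 2 with 3 unknowns, leaving r free.

infinitely many solutions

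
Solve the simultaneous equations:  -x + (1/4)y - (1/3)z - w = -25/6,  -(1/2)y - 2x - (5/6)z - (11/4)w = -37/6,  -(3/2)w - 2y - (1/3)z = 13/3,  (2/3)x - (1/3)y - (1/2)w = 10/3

Row-reduce:
R1 ← R1 / (-1).
R2 ← R2 + 2·R1.
R4 ← R4 − 2/3·R1.
R2 ← R2 / (-1).
R1 ← R1 + 1/4·R2.
R3 ← R3 + 2·R2.
R4 ← R4 + 1/6·R2.
Swap R3 and R4.
R3 ← R3 / (-7/36).
R1 ← R1 − 3/8·R3.
R2 ← R2 − 1/6·R3.
Rank is 3 with 4 unknowns, leaving w free.

infinitely many solutions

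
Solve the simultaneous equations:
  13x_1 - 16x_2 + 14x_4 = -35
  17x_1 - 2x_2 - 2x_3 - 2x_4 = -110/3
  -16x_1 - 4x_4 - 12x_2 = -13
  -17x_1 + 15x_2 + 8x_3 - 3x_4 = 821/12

x_1 = -3/2, x_2 = 5/2, x_3 = 4/3, x_4 = 7/4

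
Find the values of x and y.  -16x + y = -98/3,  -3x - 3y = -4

x = 2, y = -2/3

Row-reduce the augmented matrix:
R1 ← R1 / (-16).
R2 ← R2 + 3·R1.
R2 ← R2 / (-51/16).
R1 ← R1 + 1/16·R2.
Reading off the reduced rows gives x = 2, y = -2/3.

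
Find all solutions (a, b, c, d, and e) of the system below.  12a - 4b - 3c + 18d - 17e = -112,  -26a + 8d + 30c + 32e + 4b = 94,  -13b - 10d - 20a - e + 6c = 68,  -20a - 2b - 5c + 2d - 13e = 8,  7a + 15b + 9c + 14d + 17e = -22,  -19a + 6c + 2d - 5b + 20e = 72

Row-reduce:
R1 ← R1 / (12).
R2 ← R2 + 26·R1.
R3 ← R3 + 20·R1.
R4 ← R4 + 20·R1.
R5 ← R5 − 7·R1.
R6 ← R6 + 19·R1.
R2 ← R2 / (-14/3).
R1 ← R1 + 1/3·R2.
R3 ← R3 + 59/3·R2.
R4 ← R4 + 26/3·R2.
R5 ← R5 − 52/3·R2.
R6 ← R6 + 34/3·R2.
R3 ← R3 / (-2745/28).
R1 ← R1 + 27/14·R3.
R2 ← R2 + 141/28·R3.
R4 ← R4 + 751/14·R3.
R5 ← R5 − 2745/28·R3.
R6 ← R6 + 1563/28·R3.
R4 ← R4 / (12856/305).
R1 ← R1 − 502/305·R4.
R2 ← R2 + 282/305·R4.
R3 ← R3 − 554/305·R4.
R6 ← R6 − 5414/305·R4.
Swap R5 and R6.
R5 ← R5 / (310759/14463).
R1 ← R1 − 2558/14463·R5.
R2 ← R2 − 4310/4821·R5.
R3 ← R3 − 2048/1607·R5.
R4 ← R4 + 18839/28926·R5.
Row 6 reduces to 0 = -1, a contradiction. The system is inconsistent.

no solution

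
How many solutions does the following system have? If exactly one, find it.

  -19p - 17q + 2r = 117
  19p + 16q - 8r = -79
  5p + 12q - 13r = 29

Row-reduce the augmented matrix:
R1 ← R1 / (-19).
R2 ← R2 − 19·R1.
R3 ← R3 − 5·R1.
R2 ← R2 / (-1).
R1 ← R1 − 17/19·R2.
R3 ← R3 − 143/19·R2.
R3 ← R3 / (-1095/19).
R1 ← R1 + 104/19·R3.
R2 ← R2 − 6·R3.
Reading off the reduced rows gives p = -5, q = -2, r = -6.

p = -5, q = -2, r = -6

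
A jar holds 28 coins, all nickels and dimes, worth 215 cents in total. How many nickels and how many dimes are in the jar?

Let n = nickels, d = dimes.
  n + d = 28
  5n + 10d = 215
From equation 1: n = 28 − d.
Substitute into equation 2 and solve: d = 15.
Then n = 13.

nickels: 13, dimes: 15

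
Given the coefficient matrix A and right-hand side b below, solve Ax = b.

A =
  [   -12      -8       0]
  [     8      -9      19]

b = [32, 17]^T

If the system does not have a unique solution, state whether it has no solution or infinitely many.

infinitely many solutions

Row-reduce:
R1 ← R1 / (-12).
R2 ← R2 − 8·R1.
R2 ← R2 / (-43/3).
R1 ← R1 − 2/3·R2.
Rank is 2 with 3 unknowns, leaving x_3 free.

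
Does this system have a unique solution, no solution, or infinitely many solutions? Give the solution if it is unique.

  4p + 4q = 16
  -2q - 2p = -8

Row-reduce:
R1 ← R1 / (4).
R2 ← R2 + 2·R1.
Rank is 1 with 2 unknowns, leaving q free.

infinitely many solutions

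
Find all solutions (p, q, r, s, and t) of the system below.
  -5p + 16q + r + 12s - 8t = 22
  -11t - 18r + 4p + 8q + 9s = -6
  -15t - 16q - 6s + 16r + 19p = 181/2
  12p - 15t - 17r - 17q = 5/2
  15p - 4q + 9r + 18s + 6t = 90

p = 5/2, q = 0, r = 5/2, s = 2, t = -1

Row-reduce the augmented matrix:
R1 ← R1 / (-5).
R2 ← R2 − 4·R1.
R3 ← R3 − 19·R1.
R4 ← R4 − 12·R1.
R5 ← R5 − 15·R1.
R2 ← R2 / (104/5).
R1 ← R1 + 16/5·R2.
R3 ← R3 − 224/5·R2.
R4 ← R4 − 107/5·R2.
R5 ← R5 − 44·R2.
R3 ← R3 / (739/13).
R1 ← R1 + 37/13·R3.
R2 ← R2 + 43/52·R3.
R4 ← R4 − 161/52·R3.
R5 ← R5 − 629/13·R3.
R4 ← R4 / (57279/5912).
R1 ← R1 − 324/739·R4.
R2 ← R2 − 5247/5912·R4.
R3 ← R3 + 6/739·R4.
R5 ← R5 − 22239/1478·R4.
R5 ← R5 / (958328/19093).
R1 ← R1 + 14427/19093·R5.
R2 ← R2 − 9578/19093·R5.
R3 ← R3 + 2915/19093·R5.
R4 ← R4 + 93803/57279·R5.
Reading off the reduced rows gives p = 5/2, q = 0, r = 5/2, s = 2, t = -1.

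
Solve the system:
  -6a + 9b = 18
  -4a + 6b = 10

no solution

Row-reduce:
R1 ← R1 / (-6).
R2 ← R2 + 4·R1.
Row 2 reduces to 0 = -2, a contradiction. The system is inconsistent.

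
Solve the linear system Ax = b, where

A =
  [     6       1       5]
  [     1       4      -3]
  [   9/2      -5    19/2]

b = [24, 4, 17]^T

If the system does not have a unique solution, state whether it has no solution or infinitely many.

Row-reduce:
R1 ← R1 / (6).
R2 ← R2 − 1·R1.
R3 ← R3 − 9/2·R1.
R2 ← R2 / (23/6).
R1 ← R1 − 1/6·R2.
R3 ← R3 + 23/4·R2.
Row 3 reduces to 0 = -1, a contradiction. The system is inconsistent.

no solution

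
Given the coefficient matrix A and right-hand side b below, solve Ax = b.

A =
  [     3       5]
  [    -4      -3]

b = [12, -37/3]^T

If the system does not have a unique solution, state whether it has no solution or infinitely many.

Row-reduce the augmented matrix:
R1 ← R1 / (3).
R2 ← R2 + 4·R1.
R2 ← R2 / (11/3).
R1 ← R1 − 5/3·R2.
Reading off the reduced rows gives x_1 = 7/3, x_2 = 1.

x_1 = 7/3, x_2 = 1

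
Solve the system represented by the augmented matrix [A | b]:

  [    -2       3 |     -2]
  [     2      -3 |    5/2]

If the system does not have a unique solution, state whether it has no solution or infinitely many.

no solution

Row-reduce:
R1 ← R1 / (-2).
R2 ← R2 − 2·R1.
Row 2 reduces to 0 = 1/2, a contradiction. The system is inconsistent.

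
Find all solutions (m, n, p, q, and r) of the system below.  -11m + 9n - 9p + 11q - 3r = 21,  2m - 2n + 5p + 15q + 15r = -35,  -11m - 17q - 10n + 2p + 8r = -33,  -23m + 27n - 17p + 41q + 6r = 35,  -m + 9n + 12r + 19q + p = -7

Row-reduce:
R1 ← R1 / (-11).
R2 ← R2 − 2·R1.
R3 ← R3 + 11·R1.
R4 ← R4 + 23·R1.
R5 ← R5 + 1·R1.
R2 ← R2 / (-4/11).
R1 ← R1 + 9/11·R2.
R3 ← R3 + 19·R2.
R4 ← R4 − 90/11·R2.
R5 ← R5 − 90/11·R2.
R3 ← R3 / (-659/4).
R1 ← R1 + 27/4·R3.
R2 ← R2 + 37/4·R3.
R4 ← R4 − 155/2·R3.
R5 ← R5 − 155/2·R3.
R4 ← R4 / (-20108/659).
R1 ← R1 + 1127/659·R4.
R2 ← R2 − 3093/659·R4.
R3 ← R3 − 3665/659·R4.
R5 ← R5 + 20108/659·R4.
Rank is 4 with 5 unknowns, leaving r free.

infinitely many solutions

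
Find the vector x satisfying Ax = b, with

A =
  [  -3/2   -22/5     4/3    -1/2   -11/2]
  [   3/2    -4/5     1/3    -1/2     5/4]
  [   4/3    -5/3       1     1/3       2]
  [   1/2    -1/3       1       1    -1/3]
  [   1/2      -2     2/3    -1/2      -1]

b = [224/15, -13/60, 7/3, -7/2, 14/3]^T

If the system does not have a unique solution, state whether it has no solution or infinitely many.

no solution

Row-reduce:
R1 ← R1 / (-3/2).
R2 ← R2 − 3/2·R1.
R3 ← R3 − 4/3·R1.
R4 ← R4 − 1/2·R1.
R5 ← R5 − 1/2·R1.
R2 ← R2 / (-26/5).
R1 ← R1 − 44/15·R2.
R3 ← R3 + 251/45·R2.
R4 ← R4 + 9/5·R2.
R5 ← R5 + 52/15·R2.
R3 ← R3 / (31/78).
R1 ← R1 − 2/39·R3.
R2 ← R2 + 25/78·R3.
R4 ← R4 − 203/234·R3.
R4 ← R4 / (-57/62).
R1 ← R1 + 11/31·R4.
R2 ← R2 − 30/31·R4.
R3 ← R3 − 75/31·R4.
Row 5 reduces to 0 = -1/6, a contradiction. The system is inconsistent.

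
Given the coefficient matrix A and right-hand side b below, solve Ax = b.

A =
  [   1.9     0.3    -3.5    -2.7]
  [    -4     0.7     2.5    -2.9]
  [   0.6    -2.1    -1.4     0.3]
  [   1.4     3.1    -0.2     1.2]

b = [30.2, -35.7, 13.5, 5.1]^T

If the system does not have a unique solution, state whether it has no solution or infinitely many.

Row-reduce the augmented matrix:
R1 ← R1 / (19/10).
R2 ← R2 + 4·R1.
R3 ← R3 − 3/5·R1.
R4 ← R4 − 7/5·R1.
R2 ← R2 / (253/190).
R1 ← R1 − 3/19·R2.
R3 ← R3 + 417/190·R2.
R4 ← R4 − 547/190·R2.
R3 ← R3 / (-21047/2530).
R1 ← R1 + 320/253·R3.
R2 ← R2 + 925/253·R3.
R4 ← R4 − 32649/2530·R3.
R4 ← R4 / (66887/42094).
R1 ← R1 − 33102/21047·R4.
R2 ← R2 + 15469/21047·R4.
R3 ← R3 − 32880/21047·R4.
Reading off the reduced rows gives x_1 = 5, x_2 = -1, x_3 = -6, x_4 = 0.

x_1 = 5, x_2 = -1, x_3 = -6, x_4 = 0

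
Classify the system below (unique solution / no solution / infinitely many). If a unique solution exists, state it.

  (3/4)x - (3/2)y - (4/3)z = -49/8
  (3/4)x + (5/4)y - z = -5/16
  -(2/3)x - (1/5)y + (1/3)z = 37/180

Row-reduce the augmented matrix:
R1 ← R1 / (3/4).
R2 ← R2 − 3/4·R1.
R3 ← R3 + 2/3·R1.
R2 ← R2 / (11/4).
R1 ← R1 + 2·R2.
R3 ← R3 + 23/15·R2.
R3 ← R3 / (-989/1485).
R1 ← R1 + 152/99·R3.
R2 ← R2 − 4/33·R3.
Reading off the reduced rows gives x = 2/3, y = 7/4, z = 3.

x = 2/3, y = 7/4, z = 3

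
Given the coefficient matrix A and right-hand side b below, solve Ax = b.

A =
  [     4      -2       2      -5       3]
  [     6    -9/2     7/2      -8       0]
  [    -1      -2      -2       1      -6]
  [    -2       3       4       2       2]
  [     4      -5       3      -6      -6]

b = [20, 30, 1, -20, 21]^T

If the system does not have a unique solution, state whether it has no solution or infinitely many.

Row-reduce:
R1 ← R1 / (4).
R2 ← R2 − 6·R1.
R3 ← R3 + 1·R1.
R4 ← R4 + 2·R1.
R5 ← R5 − 4·R1.
R2 ← R2 / (-3/2).
R1 ← R1 + 1/2·R2.
R3 ← R3 + 5/2·R2.
R4 ← R4 − 2·R2.
R5 ← R5 + 3·R2.
R3 ← R3 / (-7/3).
R1 ← R1 − 1/3·R3.
R2 ← R2 + 1/3·R3.
R4 ← R4 − 17/3·R3.
R4 ← R4 / (1/4).
R1 ← R1 + 1·R4.
R2 ← R2 − 1/4·R4.
R3 ← R3 + 1/4·R4.
Row 5 reduces to 0 = 1, a contradiction. The system is inconsistent.

no solution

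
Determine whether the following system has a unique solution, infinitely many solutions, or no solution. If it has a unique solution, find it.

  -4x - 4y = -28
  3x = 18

x = 6, y = 1

Row-reduce the augmented matrix:
R1 ← R1 / (-4).
R2 ← R2 − 3·R1.
R2 ← R2 / (-3).
R1 ← R1 − 1·R2.
Reading off the reduced rows gives x = 6, y = 1.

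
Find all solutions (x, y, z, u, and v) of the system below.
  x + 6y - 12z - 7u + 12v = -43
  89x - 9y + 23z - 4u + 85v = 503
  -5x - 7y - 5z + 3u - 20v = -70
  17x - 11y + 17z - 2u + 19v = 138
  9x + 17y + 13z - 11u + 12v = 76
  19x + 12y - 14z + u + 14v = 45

Row-reduce:
R2 ← R2 − 89·R1.
R3 ← R3 + 5·R1.
R4 ← R4 − 17·R1.
R5 ← R5 − 9·R1.
R6 ← R6 − 19·R1.
R2 ← R2 / (-543).
R1 ← R1 − 6·R2.
R3 ← R3 − 23·R2.
R4 ← R4 + 113·R2.
R5 ← R5 + 37·R2.
R6 ← R6 + 102·R2.
R3 ← R3 / (-10202/543).
R1 ← R1 − 10/181·R3.
R2 ← R2 + 1091/543·R3.
R4 ← R4 + 3280/543·R3.
R5 ← R5 − 25336/543·R3.
R6 ← R6 − 1640/181·R3.
R4 ← R4 / (-50792/5101).
R1 ← R1 + 904/5101·R4.
R2 ← R2 + 5323/10202·R4.
R3 ← R3 − 3139/10202·R4.
R5 ← R5 + 23133/5101·R4.
R6 ← R6 − 76188/5101·R4.
R5 ← R5 / (-268150/6349).
R1 ← R1 − 4925/6349·R5.
R2 ← R2 − 5921/6349·R5.
R3 ← R3 − 4495/6349·R5.
R4 ← R4 + 12811/6349·R5.
Row 6 reduces to 0 = 1/2, a contradiction. The system is inconsistent.

no solution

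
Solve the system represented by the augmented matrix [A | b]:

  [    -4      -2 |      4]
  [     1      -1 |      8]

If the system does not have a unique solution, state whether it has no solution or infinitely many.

x_1 = 2, x_2 = -6

Row-reduce the augmented matrix:
R1 ← R1 / (-4).
R2 ← R2 − 1·R1.
R2 ← R2 / (-3/2).
R1 ← R1 − 1/2·R2.
Reading off the reduced rows gives x_1 = 2, x_2 = -6.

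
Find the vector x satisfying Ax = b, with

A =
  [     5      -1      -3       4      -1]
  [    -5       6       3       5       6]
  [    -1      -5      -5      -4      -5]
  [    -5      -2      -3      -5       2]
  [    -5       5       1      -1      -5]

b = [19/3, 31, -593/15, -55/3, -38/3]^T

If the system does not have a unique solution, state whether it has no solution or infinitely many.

x_1 = 11/5, x_2 = 8/3, x_3 = 1, x_4 = 1, x_5 = 3

Row-reduce the augmented matrix:
R1 ← R1 / (5).
R2 ← R2 + 5·R1.
R3 ← R3 + 1·R1.
R4 ← R4 + 5·R1.
R5 ← R5 + 5·R1.
R2 ← R2 / (5).
R1 ← R1 + 1/5·R2.
R3 ← R3 + 26/5·R2.
R4 ← R4 + 3·R2.
R5 ← R5 − 4·R2.
R3 ← R3 / (-28/5).
R1 ← R1 + 3/5·R3.
R4 ← R4 + 6·R3.
R5 ← R5 + 2·R3.
R4 ← R4 / (-11/5).
R1 ← R1 − 1/2·R4.
R2 ← R2 − 9/5·R4.
R3 ← R3 + 11/10·R4.
R5 ← R5 + 32/5·R4.
R5 ← R5 / (-238/11).
R1 ← R1 − 10/11·R5.
R2 ← R2 − 47/11·R5.
R3 ← R3 + 2·R5.
R4 ← R4 + 20/11·R5.
Reading off the reduced rows gives x_1 = 11/5, x_2 = 8/3, x_3 = 1, x_4 = 1, x_5 = 3.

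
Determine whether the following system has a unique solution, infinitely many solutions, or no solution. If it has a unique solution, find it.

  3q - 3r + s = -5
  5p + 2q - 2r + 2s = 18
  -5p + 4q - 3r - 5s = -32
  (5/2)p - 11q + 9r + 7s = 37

infinitely many solutions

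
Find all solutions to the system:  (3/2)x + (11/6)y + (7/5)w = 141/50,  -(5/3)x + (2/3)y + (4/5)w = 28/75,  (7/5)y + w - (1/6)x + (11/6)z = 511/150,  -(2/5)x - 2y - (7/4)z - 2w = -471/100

Row-reduce the augmented matrix:
R1 ← R1 / (3/2).
R2 ← R2 + 5/3·R1.
R3 ← R3 + 1/6·R1.
R4 ← R4 + 2/5·R1.
R2 ← R2 / (73/27).
R1 ← R1 − 11/9·R2.
R3 ← R3 − 433/270·R2.
R4 ← R4 + 68/45·R2.
R3 ← R3 / (11/6).
R4 ← R4 + 7/4·R3.
R4 ← R4 / (-21713/40150).
R1 ← R1 + 48/365·R4.
R2 ← R2 − 318/365·R4.
R3 ← R3 + 2646/20075·R4.
Reading off the reduced rows gives x = 2/5, y = 3/5, z = 1, w = 4/5.

x = 2/5, y = 3/5, z = 1, w = 4/5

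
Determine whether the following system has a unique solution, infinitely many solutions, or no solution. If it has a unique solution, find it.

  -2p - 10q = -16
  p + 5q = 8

Row-reduce:
R1 ← R1 / (-2).
R2 ← R2 − 1·R1.
Rank is 1 with 2 unknowns, leaving q free.

infinitely many solutions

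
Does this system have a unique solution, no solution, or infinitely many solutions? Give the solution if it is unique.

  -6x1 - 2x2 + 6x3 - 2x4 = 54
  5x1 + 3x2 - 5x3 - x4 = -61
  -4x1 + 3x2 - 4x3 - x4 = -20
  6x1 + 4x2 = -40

x1 = -4, x2 = -4, x3 = 5, x4 = 4

Row-reduce the augmented matrix:
R1 ← R1 / (-6).
R2 ← R2 − 5·R1.
R3 ← R3 + 4·R1.
R4 ← R4 − 6·R1.
R2 ← R2 / (4/3).
R1 ← R1 − 1/3·R2.
R3 ← R3 − 13/3·R2.
R4 ← R4 − 2·R2.
R3 ← R3 / (-8).
R1 ← R1 + 1·R3.
R4 ← R4 − 6·R3.
R4 ← R4 / (35/4).
R1 ← R1 + 1/8·R4.
R2 ← R2 + 2·R4.
R3 ← R3 + 9/8·R4.
Reading off the reduced rows gives x1 = -4, x2 = -4, x3 = 5, x4 = 4.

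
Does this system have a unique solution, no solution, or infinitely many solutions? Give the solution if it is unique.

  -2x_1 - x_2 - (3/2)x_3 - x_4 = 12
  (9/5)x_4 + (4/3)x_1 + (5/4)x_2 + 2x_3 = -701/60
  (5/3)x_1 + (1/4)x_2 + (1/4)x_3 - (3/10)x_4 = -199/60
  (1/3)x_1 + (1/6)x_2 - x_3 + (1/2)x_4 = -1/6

no solution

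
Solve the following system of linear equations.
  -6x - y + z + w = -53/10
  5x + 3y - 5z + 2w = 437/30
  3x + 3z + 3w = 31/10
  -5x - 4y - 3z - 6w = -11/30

Row-reduce the augmented matrix:
R1 ← R1 / (-6).
R2 ← R2 − 5·R1.
R3 ← R3 − 3·R1.
R4 ← R4 + 5·R1.
R2 ← R2 / (13/6).
R1 ← R1 − 1/6·R2.
R3 ← R3 + 1/2·R2.
R4 ← R4 + 19/6·R2.
R3 ← R3 / (33/13).
R1 ← R1 − 2/13·R3.
R2 ← R2 + 25/13·R3.
R4 ← R4 + 129/13·R3.
R4 ← R4 / (149/11).
R1 ← R1 + 7/11·R4.
R2 ← R2 − 49/11·R4.
R3 ← R3 − 18/11·R4.
Reading off the reduced rows gives x = 4/3, y = -3, z = -5/2, w = 11/5.

x = 4/3, y = -3, z = -5/2, w = 11/5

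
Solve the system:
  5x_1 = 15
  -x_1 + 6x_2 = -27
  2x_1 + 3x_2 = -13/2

no solution

Row-reduce:
R1 ← R1 / (5).
R2 ← R2 + 1·R1.
R3 ← R3 − 2·R1.
R2 ← R2 / (6).
R3 ← R3 − 3·R2.
Row 3 reduces to 0 = -1/2, a contradiction. The system is inconsistent.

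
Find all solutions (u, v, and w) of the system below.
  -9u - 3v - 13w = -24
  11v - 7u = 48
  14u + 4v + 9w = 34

u = 1, v = 5, w = 0

Row-reduce the augmented matrix:
R1 ← R1 / (-9).
R2 ← R2 + 7·R1.
R3 ← R3 − 14·R1.
R2 ← R2 / (40/3).
R1 ← R1 − 1/3·R2.
R3 ← R3 + 2/3·R2.
R3 ← R3 / (-643/60).
R1 ← R1 − 143/120·R3.
R2 ← R2 − 91/120·R3.
Reading off the reduced rows gives u = 1, v = 5, w = 0.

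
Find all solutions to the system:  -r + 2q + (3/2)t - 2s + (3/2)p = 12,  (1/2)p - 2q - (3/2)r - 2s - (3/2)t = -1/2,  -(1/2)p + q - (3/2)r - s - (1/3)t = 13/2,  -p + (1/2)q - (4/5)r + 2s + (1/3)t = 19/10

Row-reduce:
R1 ← R1 / (3/2).
R2 ← R2 − 1/2·R1.
R3 ← R3 + 1/2·R1.
R4 ← R4 + 1·R1.
R2 ← R2 / (-8/3).
R1 ← R1 − 4/3·R2.
R3 ← R3 − 5/3·R2.
R4 ← R4 − 11/6·R2.
R3 ← R3 / (-41/16).
R1 ← R1 + 5/4·R3.
R2 ← R2 − 7/16·R3.
R4 ← R4 + 363/160·R3.
R4 ← R4 / (161/82).
R1 ← R1 + 32/41·R4.
R2 ← R2 − 3/41·R4.
R3 ← R3 − 40/41·R4.
Rank is 4 with 5 unknowns, leaving t free.

infinitely many solutions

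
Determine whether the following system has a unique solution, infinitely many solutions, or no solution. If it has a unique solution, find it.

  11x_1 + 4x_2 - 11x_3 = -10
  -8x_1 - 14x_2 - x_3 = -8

infinitely many solutions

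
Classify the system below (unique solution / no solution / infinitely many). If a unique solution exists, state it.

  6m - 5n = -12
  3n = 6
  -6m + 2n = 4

Row-reduce:
R1 ← R1 / (6).
R3 ← R3 + 6·R1.
R2 ← R2 / (3).
R1 ← R1 + 5/6·R2.
R3 ← R3 + 3·R2.
Row 3 reduces to 0 = -2, a contradiction. The system is inconsistent.

no solution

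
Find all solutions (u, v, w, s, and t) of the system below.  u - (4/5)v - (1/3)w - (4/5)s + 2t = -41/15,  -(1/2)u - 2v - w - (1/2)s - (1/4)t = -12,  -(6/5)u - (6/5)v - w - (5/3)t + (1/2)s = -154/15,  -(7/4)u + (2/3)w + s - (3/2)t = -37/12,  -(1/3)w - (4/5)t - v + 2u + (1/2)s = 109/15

u = 5, v = 3, w = 4, s = 0, t = -2

Row-reduce the augmented matrix:
R2 ← R2 + 1/2·R1.
R3 ← R3 + 6/5·R1.
R4 ← R4 + 7/4·R1.
R5 ← R5 − 2·R1.
R2 ← R2 / (-12/5).
R1 ← R1 + 4/5·R2.
R3 ← R3 + 54/25·R2.
R4 ← R4 + 7/5·R2.
R5 ← R5 − 3/5·R2.
R3 ← R3 / (-7/20).
R1 ← R1 − 1/18·R3.
R2 ← R2 − 35/72·R3.
R4 ← R4 − 55/72·R3.
R5 ← R5 − 1/24·R3.
R4 ← R4 / (8/9).
R1 ← R1 + 4/9·R4.
R2 ← R2 − 31/36·R4.
R3 ← R3 + 1·R4.
R5 ← R5 − 23/12·R4.
R5 ← R5 / (-10559/1280).
R1 ← R1 − 125/48·R5.
R2 ← R2 + 1435/768·R5.
R3 ← R3 − 111/64·R5.
R4 ← R4 − 365/192·R5.
Reading off the reduced rows gives u = 5, v = 3, w = 4, s = 0, t = -2.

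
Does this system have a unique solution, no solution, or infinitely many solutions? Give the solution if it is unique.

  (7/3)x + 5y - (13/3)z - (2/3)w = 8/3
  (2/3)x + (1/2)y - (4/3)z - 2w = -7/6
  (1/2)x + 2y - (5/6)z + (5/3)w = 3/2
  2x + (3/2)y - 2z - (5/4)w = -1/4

no solution

Row-reduce:
R1 ← R1 / (7/3).
R2 ← R2 − 2/3·R1.
R3 ← R3 − 1/2·R1.
R4 ← R4 − 2·R1.
R2 ← R2 / (-13/14).
R1 ← R1 − 15/7·R2.
R3 ← R3 − 13/14·R2.
R4 ← R4 + 39/14·R2.
Swap R3 and R4.
R3 ← R3 / (2).
R1 ← R1 + 27/13·R3.
R2 ← R2 − 4/39·R3.
Row 4 reduces to 0 = -1, a contradiction. The system is inconsistent.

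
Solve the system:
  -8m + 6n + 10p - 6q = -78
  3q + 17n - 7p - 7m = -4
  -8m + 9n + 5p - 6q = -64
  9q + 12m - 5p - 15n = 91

Row-reduce:
R1 ← R1 / (-8).
R2 ← R2 + 7·R1.
R3 ← R3 + 8·R1.
R4 ← R4 − 12·R1.
R2 ← R2 / (47/4).
R1 ← R1 + 3/4·R2.
R3 ← R3 − 3·R2.
R4 ← R4 + 6·R2.
R3 ← R3 / (-46/47).
R1 ← R1 + 106/47·R3.
R2 ← R2 + 63/47·R3.
R4 ← R4 − 92/47·R3.
Row 4 reduces to 0 = 2, a contradiction. The system is inconsistent.

no solution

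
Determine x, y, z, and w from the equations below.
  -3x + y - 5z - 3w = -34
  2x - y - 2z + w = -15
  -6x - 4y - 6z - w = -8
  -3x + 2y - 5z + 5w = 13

Row-reduce the augmented matrix:
R1 ← R1 / (-3).
R2 ← R2 − 2·R1.
R3 ← R3 + 6·R1.
R4 ← R4 + 3·R1.
R2 ← R2 / (-1/3).
R1 ← R1 + 1/3·R2.
R3 ← R3 + 6·R2.
R4 ← R4 − 1·R2.
R3 ← R3 / (100).
R1 ← R1 − 7·R3.
R2 ← R2 − 16·R3.
R4 ← R4 + 16·R3.
R4 ← R4 / (217/25).
R1 ← R1 − 39/100·R4.
R2 ← R2 + 17/25·R4.
R3 ← R3 − 23/100·R4.
Reading off the reduced rows gives x = -5, y = -1, z = 6, w = 6.

x = -5, y = -1, z = 6, w = 6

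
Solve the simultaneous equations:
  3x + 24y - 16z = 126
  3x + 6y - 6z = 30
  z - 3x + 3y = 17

Row-reduce:
R1 ← R1 / (3).
R2 ← R2 − 3·R1.
R3 ← R3 + 3·R1.
R2 ← R2 / (-18).
R1 ← R1 − 8·R2.
R3 ← R3 − 27·R2.
Row 3 reduces to 0 = -1, a contradiction. The system is inconsistent.

no solution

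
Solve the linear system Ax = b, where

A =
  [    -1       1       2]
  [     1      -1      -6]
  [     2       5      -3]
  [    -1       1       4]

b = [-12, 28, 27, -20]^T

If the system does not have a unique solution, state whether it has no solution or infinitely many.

x_1 = 5, x_2 = 1, x_3 = -4

Row-reduce the augmented matrix:
R1 ← R1 / (-1).
R2 ← R2 − 1·R1.
R3 ← R3 − 2·R1.
R4 ← R4 + 1·R1.
Swap R2 and R3.
R2 ← R2 / (7).
R1 ← R1 + 1·R2.
R3 ← R3 / (-4).
R1 ← R1 + 13/7·R3.
R2 ← R2 − 1/7·R3.
R4 ← R4 − 2·R3.
R4 reduces to 0 = 0, so the extra equation is consistent.
Reading off the reduced rows gives x_1 = 5, x_2 = 1, x_3 = -4.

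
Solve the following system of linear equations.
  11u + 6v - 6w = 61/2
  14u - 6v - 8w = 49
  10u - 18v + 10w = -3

Row-reduce the augmented matrix:
R1 ← R1 / (11).
R2 ← R2 − 14·R1.
R3 ← R3 − 10·R1.
R2 ← R2 / (-150/11).
R1 ← R1 − 6/11·R2.
R3 ← R3 + 258/11·R2.
R3 ← R3 / (402/25).
R1 ← R1 + 14/25·R3.
R2 ← R2 − 2/75·R3.
Reading off the reduced rows gives u = 3/2, v = -2/3, w = -3.

u = 3/2, v = -2/3, w = -3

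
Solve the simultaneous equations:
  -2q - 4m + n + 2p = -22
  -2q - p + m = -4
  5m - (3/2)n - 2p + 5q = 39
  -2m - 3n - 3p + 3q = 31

no solution

Row-reduce:
R1 ← R1 / (-4).
R2 ← R2 − 1·R1.
R3 ← R3 − 5·R1.
R4 ← R4 + 2·R1.
R2 ← R2 / (1/4).
R1 ← R1 + 1/4·R2.
R3 ← R3 + 1/4·R2.
R4 ← R4 + 7/2·R2.
Swap R3 and R4.
R3 ← R3 / (-11).
R1 ← R1 + 1·R3.
R2 ← R2 + 2·R3.
Row 4 reduces to 0 = 2, a contradiction. The system is inconsistent.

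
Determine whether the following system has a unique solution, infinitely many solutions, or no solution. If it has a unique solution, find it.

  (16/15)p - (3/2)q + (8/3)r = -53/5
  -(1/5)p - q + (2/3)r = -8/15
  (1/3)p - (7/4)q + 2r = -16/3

no solution

Row-reduce:
R1 ← R1 / (16/15).
R2 ← R2 + 1/5·R1.
R3 ← R3 − 1/3·R1.
R2 ← R2 / (-41/32).
R1 ← R1 + 45/32·R2.
R3 ← R3 + 41/32·R2.
Row 3 reduces to 0 = 1/2, a contradiction. The system is inconsistent.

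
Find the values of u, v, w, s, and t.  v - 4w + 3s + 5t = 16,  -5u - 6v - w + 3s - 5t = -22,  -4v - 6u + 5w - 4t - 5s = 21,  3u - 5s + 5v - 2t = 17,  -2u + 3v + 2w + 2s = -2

u = -5, v = 2, w = -3, s = -6, t = 4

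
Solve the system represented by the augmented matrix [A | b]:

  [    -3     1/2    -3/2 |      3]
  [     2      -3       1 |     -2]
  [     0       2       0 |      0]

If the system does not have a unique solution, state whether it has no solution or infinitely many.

infinitely many solutions

Row-reduce:
R1 ← R1 / (-3).
R2 ← R2 − 2·R1.
R2 ← R2 / (-8/3).
R1 ← R1 + 1/6·R2.
R3 ← R3 − 2·R2.
Rank is 2 with 3 unknowns, leaving x_3 free.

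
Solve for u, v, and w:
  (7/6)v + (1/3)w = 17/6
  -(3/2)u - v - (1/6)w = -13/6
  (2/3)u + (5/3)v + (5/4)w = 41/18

u = -1/3, v = 3, w = -2

Row-reduce the augmented matrix:
Swap R1 and R2.
R1 ← R1 / (-3/2).
R3 ← R3 − 2/3·R1.
R2 ← R2 / (7/6).
R1 ← R1 − 2/3·R2.
R3 ← R3 − 11/9·R2.
R3 ← R3 / (625/756).
R1 ← R1 + 5/63·R3.
R2 ← R2 − 2/7·R3.
Reading off the reduced rows gives u = -1/3, v = 3, w = -2.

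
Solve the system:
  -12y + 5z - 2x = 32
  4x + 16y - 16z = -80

Row-reduce:
R1 ← R1 / (-2).
R2 ← R2 − 4·R1.
R2 ← R2 / (-8).
R1 ← R1 − 6·R2.
Rank is 2 with 3 unknowns, leaving z free.

infinitely many solutions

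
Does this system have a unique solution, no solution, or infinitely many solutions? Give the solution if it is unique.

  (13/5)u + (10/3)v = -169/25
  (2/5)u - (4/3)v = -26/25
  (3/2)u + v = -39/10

Row-reduce the augmented matrix:
R1 ← R1 / (13/5).
R2 ← R2 − 2/5·R1.
R3 ← R3 − 3/2·R1.
R2 ← R2 / (-24/13).
R1 ← R1 − 50/39·R2.
R3 ← R3 + 12/13·R2.
R3 reduces to 0 = 0, so the extra equation is consistent.
Reading off the reduced rows gives u = -13/5, v = 0.

u = -13/5, v = 0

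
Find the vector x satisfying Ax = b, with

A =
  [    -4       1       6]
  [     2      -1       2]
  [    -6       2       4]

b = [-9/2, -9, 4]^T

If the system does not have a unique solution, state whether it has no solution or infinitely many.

no solution

Row-reduce:
R1 ← R1 / (-4).
R2 ← R2 − 2·R1.
R3 ← R3 + 6·R1.
R2 ← R2 / (-1/2).
R1 ← R1 + 1/4·R2.
R3 ← R3 − 1/2·R2.
Row 3 reduces to 0 = -1/2, a contradiction. The system is inconsistent.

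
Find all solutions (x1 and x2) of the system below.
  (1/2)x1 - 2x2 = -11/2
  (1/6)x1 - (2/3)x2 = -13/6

Row-reduce:
R1 ← R1 / (1/2).
R2 ← R2 − 1/6·R1.
Row 2 reduces to 0 = -1/3, a contradiction. The system is inconsistent.

no solution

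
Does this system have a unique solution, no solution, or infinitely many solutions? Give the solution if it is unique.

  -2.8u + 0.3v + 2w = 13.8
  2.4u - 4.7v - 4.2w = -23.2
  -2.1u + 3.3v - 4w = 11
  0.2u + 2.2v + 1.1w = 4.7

Row-reduce the augmented matrix:
R1 ← R1 / (-14/5).
R2 ← R2 − 12/5·R1.
R3 ← R3 + 21/10·R1.
R4 ← R4 − 1/5·R1.
R2 ← R2 / (-311/70).
R1 ← R1 + 3/28·R2.
R3 ← R3 − 123/40·R2.
R4 ← R4 − 311/140·R2.
R3 ← R3 / (-44911/6220).
R1 ← R1 + 407/622·R3.
R2 ← R2 − 174/311·R3.
R4 reduces to 0 = 0, so the extra equation is consistent.
Reading off the reduced rows gives u = -4, v = 2, w = 1.

u = -4, v = 2, w = 1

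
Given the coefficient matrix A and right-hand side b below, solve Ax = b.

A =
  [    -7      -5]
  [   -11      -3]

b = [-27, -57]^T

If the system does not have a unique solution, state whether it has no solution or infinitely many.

x_1 = 6, x_2 = -3

Row-reduce the augmented matrix:
R1 ← R1 / (-7).
R2 ← R2 + 11·R1.
R2 ← R2 / (34/7).
R1 ← R1 − 5/7·R2.
Reading off the reduced rows gives x_1 = 6, x_2 = -3.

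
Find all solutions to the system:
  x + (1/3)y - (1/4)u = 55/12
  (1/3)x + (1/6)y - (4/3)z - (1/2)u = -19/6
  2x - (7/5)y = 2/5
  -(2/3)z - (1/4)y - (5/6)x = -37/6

infinitely many solutions

Row-reduce:
R2 ← R2 − 1/3·R1.
R3 ← R3 − 2·R1.
R4 ← R4 + 5/6·R1.
R2 ← R2 / (1/18).
R1 ← R1 − 1/3·R2.
R3 ← R3 + 31/15·R2.
R4 ← R4 − 1/36·R2.
R3 ← R3 / (-248/5).
R1 ← R1 − 8·R3.
R2 ← R2 + 24·R3.
Rank is 3 with 4 unknowns, leaving u free.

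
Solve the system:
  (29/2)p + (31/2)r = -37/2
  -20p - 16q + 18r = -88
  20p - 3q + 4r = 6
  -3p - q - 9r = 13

no solution

Row-reduce:
R1 ← R1 / (29/2).
R2 ← R2 + 20·R1.
R3 ← R3 − 20·R1.
R4 ← R4 + 3·R1.
R2 ← R2 / (-16).
R3 ← R3 + 3·R2.
R4 ← R4 + 1·R2.
R3 ← R3 / (-5745/232).
R1 ← R1 − 31/29·R3.
R2 ← R2 + 571/232·R3.
R4 ← R4 + 1915/232·R3.
Row 4 reduces to 0 = -4/3, a contradiction. The system is inconsistent.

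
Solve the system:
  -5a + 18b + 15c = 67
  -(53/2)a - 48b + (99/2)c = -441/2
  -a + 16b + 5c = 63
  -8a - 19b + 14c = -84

no solution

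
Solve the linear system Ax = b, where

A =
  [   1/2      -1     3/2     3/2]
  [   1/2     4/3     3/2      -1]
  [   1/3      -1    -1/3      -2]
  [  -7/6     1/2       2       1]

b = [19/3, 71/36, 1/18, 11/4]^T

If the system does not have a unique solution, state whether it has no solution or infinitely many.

Row-reduce the augmented matrix:
R1 ← R1 / (1/2).
R2 ← R2 − 1/2·R1.
R3 ← R3 − 1/3·R1.
R4 ← R4 + 7/6·R1.
R2 ← R2 / (7/3).
R1 ← R1 + 2·R2.
R3 ← R3 + 1/3·R2.
R4 ← R4 + 11/6·R2.
R3 ← R3 / (-4/3).
R1 ← R1 − 3·R3.
R4 ← R4 − 11/2·R3.
R4 ← R4 / (-181/16).
R1 ← R1 + 375/56·R4.
R2 ← R2 + 15/14·R4.
R3 ← R3 − 141/56·R4.
Reading off the reduced rows gives x_1 = 3/2, x_2 = -4/3, x_3 = 7/3, x_4 = 1/2.

x_1 = 3/2, x_2 = -4/3, x_3 = 7/3, x_4 = 1/2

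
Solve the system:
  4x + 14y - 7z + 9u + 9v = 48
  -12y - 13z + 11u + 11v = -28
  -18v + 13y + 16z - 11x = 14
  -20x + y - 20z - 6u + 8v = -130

infinitely many solutions

Row-reduce:
R1 ← R1 / (4).
R3 ← R3 + 11·R1.
R4 ← R4 + 20·R1.
R2 ← R2 / (-12).
R1 ← R1 − 7/2·R2.
R3 ← R3 − 103/2·R2.
R4 ← R4 − 71·R2.
R3 ← R3 / (-1417/24).
R1 ← R1 + 133/24·R3.
R2 ← R2 − 13/12·R3.
R4 ← R4 + 1583/12·R3.
R4 ← R4 / (-80334/1417).
R1 ← R1 + 1836/1417·R4.
R2 ← R2 − 44/109·R4.
R3 ← R3 + 1727/1417·R4.
Rank is 4 with 5 unknowns, leaving v free.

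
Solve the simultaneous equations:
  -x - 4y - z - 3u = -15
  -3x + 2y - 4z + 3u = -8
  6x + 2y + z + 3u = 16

infinitely many solutions

Row-reduce:
R1 ← R1 / (-1).
R2 ← R2 + 3·R1.
R3 ← R3 − 6·R1.
R2 ← R2 / (14).
R1 ← R1 − 4·R2.
R3 ← R3 + 22·R2.
R3 ← R3 / (-46/7).
R1 ← R1 − 9/7·R3.
R2 ← R2 + 1/14·R3.
Rank is 3 with 4 unknowns, leaving u free.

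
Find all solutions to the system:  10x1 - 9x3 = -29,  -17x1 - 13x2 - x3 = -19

infinitely many solutions

Row-reduce:
R1 ← R1 / (10).
R2 ← R2 + 17·R1.
R2 ← R2 / (-13).
Rank is 2 with 3 unknowns, leaving x3 free.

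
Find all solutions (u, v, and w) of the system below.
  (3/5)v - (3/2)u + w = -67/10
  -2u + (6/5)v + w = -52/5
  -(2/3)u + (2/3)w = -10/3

Row-reduce:
R1 ← R1 / (-3/2).
R2 ← R2 + 2·R1.
R3 ← R3 + 2/3·R1.
R2 ← R2 / (2/5).
R1 ← R1 + 2/5·R2.
R3 ← R3 + 4/15·R2.
Row 3 reduces to 0 = -4/3, a contradiction. The system is inconsistent.

no solution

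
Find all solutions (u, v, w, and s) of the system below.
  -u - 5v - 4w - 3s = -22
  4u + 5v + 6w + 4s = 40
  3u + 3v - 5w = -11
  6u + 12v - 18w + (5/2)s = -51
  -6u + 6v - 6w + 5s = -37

Row-reduce:
R1 ← R1 / (-1).
R2 ← R2 − 4·R1.
R3 ← R3 − 3·R1.
R4 ← R4 − 6·R1.
R5 ← R5 + 6·R1.
R2 ← R2 / (-15).
R1 ← R1 − 5·R2.
R3 ← R3 + 12·R2.
R4 ← R4 + 18·R2.
R5 ← R5 − 36·R2.
R3 ← R3 / (-9).
R1 ← R1 − 2/3·R3.
R2 ← R2 − 2/3·R3.
R4 ← R4 + 30·R3.
R5 ← R5 + 6·R3.
R4 ← R4 / (83/30).
R1 ← R1 − 19/135·R4.
R2 ← R2 − 46/135·R4.
R3 ← R3 − 13/45·R4.
R5 ← R5 − 83/15·R4.
Row 5 reduces to 0 = -1, a contradiction. The system is inconsistent.

no solution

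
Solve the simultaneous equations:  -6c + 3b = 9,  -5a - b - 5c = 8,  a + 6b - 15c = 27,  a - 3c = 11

Row-reduce:
Swap R1 and R2.
R1 ← R1 / (-5).
R3 ← R3 − 1·R1.
R4 ← R4 − 1·R1.
R2 ← R2 / (3).
R1 ← R1 − 1/5·R2.
R3 ← R3 − 29/5·R2.
R4 ← R4 + 1/5·R2.
R3 ← R3 / (-22/5).
R1 ← R1 − 7/5·R3.
R2 ← R2 + 2·R3.
R4 ← R4 + 22/5·R3.
Row 4 reduces to 0 = 2, a contradiction. The system is inconsistent.

no solution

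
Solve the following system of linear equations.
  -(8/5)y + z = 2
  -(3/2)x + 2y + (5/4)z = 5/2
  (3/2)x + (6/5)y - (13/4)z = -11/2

no solution

Row-reduce:
Swap R1 and R2.
R1 ← R1 / (-3/2).
R3 ← R3 − 3/2·R1.
R2 ← R2 / (-8/5).
R1 ← R1 + 4/3·R2.
R3 ← R3 − 16/5·R2.
Row 3 reduces to 0 = 1, a contradiction. The system is inconsistent.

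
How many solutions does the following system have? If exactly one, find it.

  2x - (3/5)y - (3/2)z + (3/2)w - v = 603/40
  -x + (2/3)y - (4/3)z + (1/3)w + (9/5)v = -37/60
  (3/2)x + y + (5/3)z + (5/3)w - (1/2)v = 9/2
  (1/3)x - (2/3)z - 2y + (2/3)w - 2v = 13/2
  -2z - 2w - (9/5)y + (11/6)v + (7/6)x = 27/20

x = 3, y = 1/2, z = -3, w = 9/4, v = -3/2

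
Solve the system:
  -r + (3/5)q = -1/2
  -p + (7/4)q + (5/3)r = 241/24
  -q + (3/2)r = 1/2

Row-reduce the augmented matrix:
Swap R1 and R2.
R1 ← R1 / (-1).
R2 ← R2 / (3/5).
R1 ← R1 + 7/4·R2.
R3 ← R3 + 1·R2.
R3 ← R3 / (-1/6).
R1 ← R1 + 55/12·R3.
R2 ← R2 + 5/3·R3.
Reading off the reduced rows gives p = -7/3, q = 5/2, r = 2.

p = -7/3, q = 5/2, r = 2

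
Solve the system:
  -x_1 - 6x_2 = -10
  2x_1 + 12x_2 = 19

no solution

Row-reduce:
R1 ← R1 / (-1).
R2 ← R2 − 2·R1.
Row 2 reduces to 0 = -1, a contradiction. The system is inconsistent.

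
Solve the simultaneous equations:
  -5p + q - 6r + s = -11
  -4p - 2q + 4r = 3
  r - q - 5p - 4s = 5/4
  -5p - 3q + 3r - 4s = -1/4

p = 0, q = 3, r = 9/4, s = -1/2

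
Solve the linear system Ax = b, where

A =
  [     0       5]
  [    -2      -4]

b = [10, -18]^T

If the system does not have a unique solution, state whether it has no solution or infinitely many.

Row-reduce the augmented matrix:
Swap R1 and R2.
R1 ← R1 / (-2).
R2 ← R2 / (5).
R1 ← R1 − 2·R2.
Reading off the reduced rows gives x_1 = 5, x_2 = 2.

x_1 = 5, x_2 = 2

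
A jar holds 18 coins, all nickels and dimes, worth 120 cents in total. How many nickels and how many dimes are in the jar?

Let n = nickels, d = dimes.
  n + d = 18
  5n + 10d = 120
Row-reduce the augmented matrix:
R2 ← R2 − 5·R1.
R2 ← R2 / (5).
R1 ← R1 − 1·R2.
Reading off the reduced rows gives n = 12, d = 6.

nickels: 12, dimes: 6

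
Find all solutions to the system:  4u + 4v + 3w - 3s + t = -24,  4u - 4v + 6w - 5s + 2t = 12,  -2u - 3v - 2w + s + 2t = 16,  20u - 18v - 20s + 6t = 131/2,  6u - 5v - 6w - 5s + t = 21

Row-reduce:
R1 ← R1 / (4).
R2 ← R2 − 4·R1.
R3 ← R3 + 2·R1.
R4 ← R4 − 20·R1.
R5 ← R5 − 6·R1.
R2 ← R2 / (-8).
R1 ← R1 − 1·R2.
R3 ← R3 + 1·R2.
R4 ← R4 + 38·R2.
R5 ← R5 + 11·R2.
R3 ← R3 / (-7/8).
R1 ← R1 − 9/8·R3.
R2 ← R2 + 3/8·R3.
R4 ← R4 + 117/4·R3.
R5 ← R5 + 117/8·R3.
R4 ← R4 / (90/7).
R1 ← R1 + 37/28·R4.
R2 ← R2 − 5/14·R4.
R3 ← R3 − 2/7·R4.
R5 ← R5 − 45/7·R4.
Row 5 reduces to 0 = 1/4, a contradiction. The system is inconsistent.

no solution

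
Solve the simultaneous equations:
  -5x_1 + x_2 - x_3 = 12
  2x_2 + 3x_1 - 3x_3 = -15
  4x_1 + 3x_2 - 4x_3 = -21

Row-reduce the augmented matrix:
R1 ← R1 / (-5).
R2 ← R2 − 3·R1.
R3 ← R3 − 4·R1.
R2 ← R2 / (13/5).
R1 ← R1 + 1/5·R2.
R3 ← R3 − 19/5·R2.
R3 ← R3 / (6/13).
R1 ← R1 + 1/13·R3.
R2 ← R2 + 18/13·R3.
Reading off the reduced rows gives x_1 = -3, x_2 = -3, x_3 = 0.

x_1 = -3, x_2 = -3, x_3 = 0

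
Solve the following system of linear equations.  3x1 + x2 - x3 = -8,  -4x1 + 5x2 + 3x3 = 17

Row-reduce:
R1 ← R1 / (3).
R2 ← R2 + 4·R1.
R2 ← R2 / (19/3).
R1 ← R1 − 1/3·R2.
Rank is 2 with 3 unknowns, leaving x3 free.

infinitely many solutions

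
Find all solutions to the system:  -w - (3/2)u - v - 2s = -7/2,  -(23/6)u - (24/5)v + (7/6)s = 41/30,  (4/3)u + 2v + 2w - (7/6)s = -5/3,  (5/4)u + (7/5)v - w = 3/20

infinitely many solutions

Row-reduce:
R1 ← R1 / (-3/2).
R2 ← R2 + 23/6·R1.
R3 ← R3 − 4/3·R1.
R4 ← R4 − 5/4·R1.
R2 ← R2 / (-101/45).
R1 ← R1 − 2/3·R2.
R3 ← R3 − 10/9·R2.
R4 ← R4 − 17/30·R2.
R3 ← R3 / (240/101).
R1 ← R1 − 144/101·R3.
R2 ← R2 + 115/101·R3.
R4 ← R4 + 120/101·R3.
Rank is 3 with 4 unknowns, leaving s free.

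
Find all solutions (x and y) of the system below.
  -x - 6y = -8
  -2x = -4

x = 2, y = 1

Row-reduce the augmented matrix:
R1 ← R1 / (-1).
R2 ← R2 + 2·R1.
R2 ← R2 / (12).
R1 ← R1 − 6·R2.
Reading off the reduced rows gives x = 2, y = 1.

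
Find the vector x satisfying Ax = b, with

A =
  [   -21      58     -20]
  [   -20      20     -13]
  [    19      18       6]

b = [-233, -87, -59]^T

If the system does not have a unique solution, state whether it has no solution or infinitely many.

infinitely many solutions

Row-reduce:
R1 ← R1 / (-21).
R2 ← R2 + 20·R1.
R3 ← R3 − 19·R1.
R2 ← R2 / (-740/21).
R1 ← R1 + 58/21·R2.
R3 ← R3 − 1480/21·R2.
Rank is 2 with 3 unknowns, leaving x_3 free.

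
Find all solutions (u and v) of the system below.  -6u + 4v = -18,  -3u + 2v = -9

Row-reduce:
R1 ← R1 / (-6).
R2 ← R2 + 3·R1.
Rank is 1 with 2 unknowns, leaving v free.

infinitely many solutions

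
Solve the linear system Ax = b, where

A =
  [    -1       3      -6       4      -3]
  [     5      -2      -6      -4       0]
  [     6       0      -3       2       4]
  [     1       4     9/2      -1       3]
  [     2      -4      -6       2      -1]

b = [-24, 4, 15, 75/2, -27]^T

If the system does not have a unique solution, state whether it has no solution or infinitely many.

no solution

Row-reduce:
R1 ← R1 / (-1).
R2 ← R2 − 5·R1.
R3 ← R3 − 6·R1.
R4 ← R4 − 1·R1.
R5 ← R5 − 2·R1.
R2 ← R2 / (13).
R1 ← R1 + 3·R2.
R3 ← R3 − 18·R2.
R4 ← R4 − 7·R2.
R5 ← R5 − 2·R2.
R3 ← R3 / (141/13).
R1 ← R1 + 30/13·R3.
R2 ← R2 + 36/13·R3.
R4 ← R4 − 465/26·R3.
R5 ← R5 + 162/13·R3.
R4 ← R4 / (-562/47).
R1 ← R1 − 24/47·R4.
R2 ← R2 − 104/47·R4.
R3 ← R3 − 50/141·R4.
R5 ← R5 − 562/47·R4.
Row 5 reduces to 0 = 3, a contradiction. The system is inconsistent.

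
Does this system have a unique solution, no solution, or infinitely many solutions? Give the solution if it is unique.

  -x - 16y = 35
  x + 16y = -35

infinitely many solutions

Row-reduce:
R1 ← R1 / (-1).
R2 ← R2 − 1·R1.
Rank is 1 with 2 unknowns, leaving y free.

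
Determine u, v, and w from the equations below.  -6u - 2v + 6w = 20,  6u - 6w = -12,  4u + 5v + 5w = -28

u = -2, v = -4, w = 0

Row-reduce the augmented matrix:
R1 ← R1 / (-6).
R2 ← R2 − 6·R1.
R3 ← R3 − 4·R1.
R2 ← R2 / (-2).
R1 ← R1 − 1/3·R2.
R3 ← R3 − 11/3·R2.
R3 ← R3 / (9).
R1 ← R1 + 1·R3.
Reading off the reduced rows gives u = -2, v = -4, w = 0.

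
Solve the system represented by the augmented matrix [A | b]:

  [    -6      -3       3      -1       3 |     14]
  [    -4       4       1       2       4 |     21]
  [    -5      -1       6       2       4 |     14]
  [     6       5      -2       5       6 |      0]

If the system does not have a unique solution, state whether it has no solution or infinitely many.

infinitely many solutions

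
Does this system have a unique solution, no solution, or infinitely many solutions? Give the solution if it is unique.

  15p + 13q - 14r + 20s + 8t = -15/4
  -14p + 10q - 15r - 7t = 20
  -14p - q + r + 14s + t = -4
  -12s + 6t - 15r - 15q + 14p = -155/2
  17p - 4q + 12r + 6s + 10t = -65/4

Row-reduce the augmented matrix:
R1 ← R1 / (15).
R2 ← R2 + 14·R1.
R3 ← R3 + 14·R1.
R4 ← R4 − 14·R1.
R5 ← R5 − 17·R1.
R2 ← R2 / (332/15).
R1 ← R1 − 13/15·R2.
R3 ← R3 − 167/15·R2.
R4 ← R4 + 407/15·R2.
R5 ← R5 + 281/15·R2.
R3 ← R3 / (681/332).
R1 ← R1 − 55/332·R3.
R2 ← R2 + 421/332·R3.
R4 ← R4 + 12065/332·R3.
R5 ← R5 − 1365/332·R3.
R4 ← R4 / (91846/227).
R1 ← R1 + 290/227·R4.
R2 ← R2 − 3458/227·R4.
R3 ← R3 − 2576/227·R4.
R5 ← R5 + 10788/227·R4.
R5 ← R5 / (85110/45923).
R1 ← R1 − 14139/45923·R5.
R2 ← R2 + 839/2417·R5.
R3 ← R3 + 2393/45923·R5.
R4 ← R4 − 32903/91846·R5.
Reading off the reduced rows gives p = 1/4, q = 5/2, r = 3/2, s = 1/4, t = -3.

p = 1/4, q = 5/2, r = 3/2, s = 1/4, t = -3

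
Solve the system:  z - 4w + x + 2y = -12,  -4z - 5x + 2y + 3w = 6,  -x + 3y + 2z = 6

infinitely many solutions

Row-reduce:
R2 ← R2 + 5·R1.
R3 ← R3 + 1·R1.
R2 ← R2 / (12).
R1 ← R1 − 2·R2.
R3 ← R3 − 5·R2.
R3 ← R3 / (31/12).
R1 ← R1 − 5/6·R3.
R2 ← R2 − 1/12·R3.
Rank is 3 with 4 unknowns, leaving w free.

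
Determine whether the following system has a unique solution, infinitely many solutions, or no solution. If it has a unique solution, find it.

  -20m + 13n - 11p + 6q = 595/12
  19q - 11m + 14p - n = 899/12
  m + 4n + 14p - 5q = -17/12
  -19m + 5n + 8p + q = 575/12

m = -2, n = 1/3, p = 3/4, q = 9/4

Row-reduce the augmented matrix:
R1 ← R1 / (-20).
R2 ← R2 + 11·R1.
R3 ← R3 − 1·R1.
R4 ← R4 + 19·R1.
R2 ← R2 / (-163/20).
R1 ← R1 + 13/20·R2.
R3 ← R3 − 93/20·R2.
R4 ← R4 + 147/20·R2.
R3 ← R3 / (4057/163).
R1 ← R1 + 171/163·R3.
R2 ← R2 + 401/163·R3.
R4 ← R4 − 60/163·R3.
R4 ← R4 / (-76766/4057).
R1 ← R1 + 5569/4057·R4.
R2 ← R2 + 6108/4057·R4.
R3 ← R3 − 694/4057·R4.
Reading off the reduced rows gives m = -2, n = 1/3, p = 3/4, q = 9/4.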